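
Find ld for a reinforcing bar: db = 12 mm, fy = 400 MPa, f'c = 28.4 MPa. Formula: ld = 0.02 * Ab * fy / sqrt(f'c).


Ab = pi * 12^2 / 4 = 113.097 mm2
ld = 0.02 * 113.097 * 400 / sqrt(28.4)
= 169.8 mm

169.8


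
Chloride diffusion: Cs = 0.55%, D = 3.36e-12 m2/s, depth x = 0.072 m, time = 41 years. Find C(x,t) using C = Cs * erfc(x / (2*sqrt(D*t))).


t_seconds = 41 * 365.25 * 24 * 3600 = 1293861600.0 s
arg = 0.072 / (2 * sqrt(3.36e-12 * 1293861600.0))
= 0.546
erfc(0.546) = 0.44
C = 0.55 * 0.44 = 0.242%

0.242


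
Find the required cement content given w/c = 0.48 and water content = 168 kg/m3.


Cement = water / (w/c)
= 168 / 0.48
= 350.0 kg/m3

350.0


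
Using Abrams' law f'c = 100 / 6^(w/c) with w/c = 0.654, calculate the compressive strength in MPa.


f'c = 100 / 6^0.654
= 100 / 3.228
= 30.98 MPa

30.98


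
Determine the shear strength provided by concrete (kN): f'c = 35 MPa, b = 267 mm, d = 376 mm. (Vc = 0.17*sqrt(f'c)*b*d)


Vc = 0.17 * sqrt(35) * 267 * 376 / 1000
= 100.97 kN

100.97


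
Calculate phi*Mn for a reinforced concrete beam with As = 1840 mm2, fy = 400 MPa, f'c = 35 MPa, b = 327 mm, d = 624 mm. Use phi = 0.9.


a = As * fy / (0.85 * f'c * b)
= 1840 * 400 / (0.85 * 35 * 327)
= 75.656 mm
Mn = As * fy * (d - a/2) / 10^6
= 431.4226 kN-m
phi*Mn = 0.9 * 431.4226 = 388.28 kN-m

388.28


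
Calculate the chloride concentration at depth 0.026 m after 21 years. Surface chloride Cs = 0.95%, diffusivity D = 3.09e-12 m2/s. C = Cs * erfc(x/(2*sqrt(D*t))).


t_seconds = 21 * 365.25 * 24 * 3600 = 662709600.0 s
arg = 0.026 / (2 * sqrt(3.09e-12 * 662709600.0))
= 0.2873
erfc(0.2873) = 0.6845
C = 0.95 * 0.6845 = 0.6503%

0.6503


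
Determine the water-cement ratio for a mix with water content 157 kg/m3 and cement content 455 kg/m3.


w/c = water / cement
w/c = 157 / 455 = 0.345

0.345


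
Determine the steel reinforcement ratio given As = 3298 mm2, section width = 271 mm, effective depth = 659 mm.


rho = As / (b * d)
= 3298 / (271 * 659)
= 0.0185

0.0185


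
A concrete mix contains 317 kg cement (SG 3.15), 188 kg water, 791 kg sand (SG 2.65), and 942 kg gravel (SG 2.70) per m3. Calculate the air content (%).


Vol cement = 317 / (3.15 * 1000) = 0.100635 m3
Vol water = 188 / 1000 = 0.188 m3
Vol sand = 791 / (2.65 * 1000) = 0.298491 m3
Vol gravel = 942 / (2.70 * 1000) = 0.348889 m3
Total solid + water volume = 0.936014 m3
Air = (1 - 0.936014) * 100 = 6.4%

6.4


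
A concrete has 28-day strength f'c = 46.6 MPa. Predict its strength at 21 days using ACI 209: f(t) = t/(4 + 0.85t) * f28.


f(21) = 21 / (4 + 0.85 * 21) * 46.6
= 21 / 21.85 * 46.6
= 44.79 MPa

44.79


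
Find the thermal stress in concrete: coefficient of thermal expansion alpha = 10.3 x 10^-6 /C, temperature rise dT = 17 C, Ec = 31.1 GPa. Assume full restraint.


sigma = alpha * dT * Ec
= 10.3e-6 * 17 * 31.1 * 1000
= 5.446 MPa

5.446


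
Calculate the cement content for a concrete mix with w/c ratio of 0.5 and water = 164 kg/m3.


Cement = water / (w/c)
= 164 / 0.5
= 328.0 kg/m3

328.0


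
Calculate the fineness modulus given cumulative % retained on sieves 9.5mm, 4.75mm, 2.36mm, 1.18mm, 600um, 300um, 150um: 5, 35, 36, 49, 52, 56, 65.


FM = sum(cumulative % retained) / 100
= 298 / 100
= 2.98

2.98


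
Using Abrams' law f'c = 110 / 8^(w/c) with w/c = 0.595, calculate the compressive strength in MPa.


f'c = 110 / 8^0.595
= 110 / 3.446
= 31.92 MPa

31.92


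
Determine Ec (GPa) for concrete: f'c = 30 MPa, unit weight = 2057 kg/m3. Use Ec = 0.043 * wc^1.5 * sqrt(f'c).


Ec = 0.043 * 2057^1.5 * sqrt(30) / 1000
= 21.97 GPa

21.97


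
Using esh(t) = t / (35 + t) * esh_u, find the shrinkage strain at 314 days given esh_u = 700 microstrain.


esh(314) = 314 / (35 + 314) * 700
= 314 / 349 * 700
= 629.8 microstrain

629.8


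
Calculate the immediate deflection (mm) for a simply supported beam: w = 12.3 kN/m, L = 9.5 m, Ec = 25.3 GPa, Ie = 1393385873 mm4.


Convert: L = 9.5 m = 9500 mm, Ec = 25.3 GPa = 25300 MPa
delta = 5 * 12.3 * 9500^4 / (384 * 25300 * 1393385873)
= 37.0 mm

37.0


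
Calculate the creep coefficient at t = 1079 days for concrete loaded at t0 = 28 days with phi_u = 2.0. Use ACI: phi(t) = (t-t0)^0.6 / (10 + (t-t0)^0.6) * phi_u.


dt = 1079 - 28 = 1051
phi = 1051^0.6 / (10 + 1051^0.6) * 2.0
= 1.733

1.733


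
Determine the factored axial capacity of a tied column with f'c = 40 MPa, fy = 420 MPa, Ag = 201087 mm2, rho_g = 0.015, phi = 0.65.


Ast = rho * Ag = 0.015 * 201087 = 3016.305 mm2
phi*Pn = 0.65 * 0.80 * (0.85 * 40 * (201087 - 3016.305) + 420 * 3016.305) / 1000
= 4160.65 kN

4160.65


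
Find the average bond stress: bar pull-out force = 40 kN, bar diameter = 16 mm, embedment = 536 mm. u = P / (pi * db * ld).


u = P / (pi * db * ld)
= 40 * 1000 / (pi * 16 * 536)
= 1.485 MPa

1.485


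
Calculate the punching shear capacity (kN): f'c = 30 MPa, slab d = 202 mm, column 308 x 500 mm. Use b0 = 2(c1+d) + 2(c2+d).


b0 = 2*(308 + 202) + 2*(500 + 202) = 2424 mm
Vc = 0.33 * sqrt(30) * 2424 * 202 / 1000
= 885.03 kN

885.03


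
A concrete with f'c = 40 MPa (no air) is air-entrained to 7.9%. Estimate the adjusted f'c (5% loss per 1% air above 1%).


Strength loss = (7.9 - 1) * 5 = 34.5%
f'c = 40 * (1 - 34.5/100)
= 26.2 MPa

26.2


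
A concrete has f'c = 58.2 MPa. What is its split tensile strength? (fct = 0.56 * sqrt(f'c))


fct = 0.56 * sqrt(58.2)
= 0.56 * 7.629
= 4.272 MPa

4.272


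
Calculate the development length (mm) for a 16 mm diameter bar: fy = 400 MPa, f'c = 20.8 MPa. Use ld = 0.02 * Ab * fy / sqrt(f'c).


Ab = pi * 16^2 / 4 = 201.062 mm2
ld = 0.02 * 201.062 * 400 / sqrt(20.8)
= 352.7 mm

352.7


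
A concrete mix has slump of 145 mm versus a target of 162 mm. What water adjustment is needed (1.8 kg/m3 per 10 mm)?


Difference = 162 - 145 = 17 mm
Water adjustment = 17 * 1.8 / 10 = 3.1 kg/m3

3.1


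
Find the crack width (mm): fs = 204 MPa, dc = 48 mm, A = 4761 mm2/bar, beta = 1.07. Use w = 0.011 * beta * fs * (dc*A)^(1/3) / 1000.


w = 0.011 * beta * fs * (dc * A)^(1/3) / 1000
= 0.011 * 1.07 * 204 * (48 * 4761)^(1/3) / 1000
= 0.147 mm

0.147


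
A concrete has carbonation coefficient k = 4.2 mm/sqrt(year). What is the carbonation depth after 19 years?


depth = k * sqrt(t)
= 4.2 * sqrt(19)
= 18.31 mm

18.31


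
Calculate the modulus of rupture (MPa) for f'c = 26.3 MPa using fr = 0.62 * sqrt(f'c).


fr = 0.62 * sqrt(26.3)
= 3.18 MPa

3.18


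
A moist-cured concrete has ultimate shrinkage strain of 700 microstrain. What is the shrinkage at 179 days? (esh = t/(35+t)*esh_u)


esh(179) = 179 / (35 + 179) * 700
= 179 / 214 * 700
= 585.5 microstrain

585.5


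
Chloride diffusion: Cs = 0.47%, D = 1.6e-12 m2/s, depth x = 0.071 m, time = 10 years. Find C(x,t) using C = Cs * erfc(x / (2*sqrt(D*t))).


t_seconds = 10 * 365.25 * 24 * 3600 = 315576000.0 s
arg = 0.071 / (2 * sqrt(1.6e-12 * 315576000.0))
= 1.5799
erfc(1.5799) = 0.0255
C = 0.47 * 0.0255 = 0.012%

0.012


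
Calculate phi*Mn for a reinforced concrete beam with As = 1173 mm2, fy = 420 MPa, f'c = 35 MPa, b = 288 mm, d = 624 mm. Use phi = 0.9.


a = As * fy / (0.85 * f'c * b)
= 1173 * 420 / (0.85 * 35 * 288)
= 57.5 mm
Mn = As * fy * (d - a/2) / 10^6
= 293.2559 kN-m
phi*Mn = 0.9 * 293.2559 = 263.93 kN-m

263.93


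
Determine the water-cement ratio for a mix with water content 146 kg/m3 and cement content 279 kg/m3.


w/c = water / cement
w/c = 146 / 279 = 0.523

0.523


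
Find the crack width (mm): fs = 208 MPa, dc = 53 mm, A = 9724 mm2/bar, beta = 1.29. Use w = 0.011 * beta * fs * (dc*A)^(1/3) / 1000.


w = 0.011 * beta * fs * (dc * A)^(1/3) / 1000
= 0.011 * 1.29 * 208 * (53 * 9724)^(1/3) / 1000
= 0.237 mm

0.237


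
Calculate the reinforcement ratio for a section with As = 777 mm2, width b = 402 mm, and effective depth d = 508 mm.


rho = As / (b * d)
= 777 / (402 * 508)
= 0.0038

0.0038


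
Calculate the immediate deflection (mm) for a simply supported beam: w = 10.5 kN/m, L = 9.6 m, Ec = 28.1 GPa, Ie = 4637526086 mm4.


Convert: L = 9.6 m = 9600 mm, Ec = 28.1 GPa = 28100 MPa
delta = 5 * 10.5 * 9600^4 / (384 * 28100 * 4637526086)
= 8.91 mm

8.91


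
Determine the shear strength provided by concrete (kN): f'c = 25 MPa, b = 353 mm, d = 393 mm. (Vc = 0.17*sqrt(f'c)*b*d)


Vc = 0.17 * sqrt(25) * 353 * 393 / 1000
= 117.92 kN

117.92


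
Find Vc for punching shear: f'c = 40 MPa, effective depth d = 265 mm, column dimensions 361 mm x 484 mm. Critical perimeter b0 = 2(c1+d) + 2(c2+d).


b0 = 2*(361 + 265) + 2*(484 + 265) = 2750 mm
Vc = 0.33 * sqrt(40) * 2750 * 265 / 1000
= 1520.98 kN

1520.98


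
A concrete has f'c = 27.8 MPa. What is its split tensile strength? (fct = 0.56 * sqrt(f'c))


fct = 0.56 * sqrt(27.8)
= 0.56 * 5.273
= 2.953 MPa

2.953


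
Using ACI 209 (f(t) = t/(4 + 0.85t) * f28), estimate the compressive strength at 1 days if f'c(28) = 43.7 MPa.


f(1) = 1 / (4 + 0.85 * 1) * 43.7
= 1 / 4.85 * 43.7
= 9.01 MPa

9.01


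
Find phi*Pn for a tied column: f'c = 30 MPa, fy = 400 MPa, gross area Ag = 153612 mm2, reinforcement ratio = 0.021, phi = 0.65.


Ast = rho * Ag = 0.021 * 153612 = 3225.852 mm2
phi*Pn = 0.65 * 0.80 * (0.85 * 30 * (153612 - 3225.852) + 400 * 3225.852) / 1000
= 2665.1 kN

2665.1


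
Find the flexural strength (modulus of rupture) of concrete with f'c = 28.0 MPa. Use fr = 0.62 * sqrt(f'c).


fr = 0.62 * sqrt(28.0)
= 3.281 MPa

3.281


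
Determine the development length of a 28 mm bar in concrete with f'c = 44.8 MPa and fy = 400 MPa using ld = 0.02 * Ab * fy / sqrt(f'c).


Ab = pi * 28^2 / 4 = 615.752 mm2
ld = 0.02 * 615.752 * 400 / sqrt(44.8)
= 736.0 mm

736.0


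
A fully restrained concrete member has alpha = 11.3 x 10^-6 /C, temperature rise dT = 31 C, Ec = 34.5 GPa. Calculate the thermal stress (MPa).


sigma = alpha * dT * Ec
= 11.3e-6 * 31 * 34.5 * 1000
= 12.085 MPa

12.085


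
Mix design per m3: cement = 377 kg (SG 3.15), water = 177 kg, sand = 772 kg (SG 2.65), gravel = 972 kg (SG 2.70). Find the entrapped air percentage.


Vol cement = 377 / (3.15 * 1000) = 0.119683 m3
Vol water = 177 / 1000 = 0.177 m3
Vol sand = 772 / (2.65 * 1000) = 0.291321 m3
Vol gravel = 972 / (2.70 * 1000) = 0.36 m3
Total solid + water volume = 0.948003 m3
Air = (1 - 0.948003) * 100 = 5.2%

5.2


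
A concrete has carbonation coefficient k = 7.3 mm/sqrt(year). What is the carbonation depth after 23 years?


depth = k * sqrt(t)
= 7.3 * sqrt(23)
= 35.01 mm

35.01


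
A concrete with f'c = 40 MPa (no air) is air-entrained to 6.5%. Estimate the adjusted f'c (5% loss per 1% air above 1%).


Strength loss = (6.5 - 1) * 5 = 27.5%
f'c = 40 * (1 - 27.5/100)
= 29.0 MPa

29.0


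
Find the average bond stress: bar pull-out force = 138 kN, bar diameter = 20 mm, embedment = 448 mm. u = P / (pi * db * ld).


u = P / (pi * db * ld)
= 138 * 1000 / (pi * 20 * 448)
= 4.903 MPa

4.903


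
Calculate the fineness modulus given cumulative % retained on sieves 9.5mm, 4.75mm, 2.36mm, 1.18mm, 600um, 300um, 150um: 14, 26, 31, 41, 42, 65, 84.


FM = sum(cumulative % retained) / 100
= 303 / 100
= 3.03

3.03


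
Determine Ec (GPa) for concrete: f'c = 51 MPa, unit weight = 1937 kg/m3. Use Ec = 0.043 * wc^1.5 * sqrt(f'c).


Ec = 0.043 * 1937^1.5 * sqrt(51) / 1000
= 26.18 GPa

26.18


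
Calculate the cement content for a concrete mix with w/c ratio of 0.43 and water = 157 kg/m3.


Cement = water / (w/c)
= 157 / 0.43
= 365.1 kg/m3

365.1


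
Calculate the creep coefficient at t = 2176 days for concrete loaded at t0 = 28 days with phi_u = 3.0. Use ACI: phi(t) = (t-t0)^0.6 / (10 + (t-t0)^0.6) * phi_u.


dt = 2176 - 28 = 2148
phi = 2148^0.6 / (10 + 2148^0.6) * 3.0
= 2.727

2.727


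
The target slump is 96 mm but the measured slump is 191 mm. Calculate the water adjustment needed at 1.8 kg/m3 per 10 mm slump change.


Difference = 96 - 191 = -95 mm
Water adjustment = -95 * 1.8 / 10 = -17.1 kg/m3

-17.1


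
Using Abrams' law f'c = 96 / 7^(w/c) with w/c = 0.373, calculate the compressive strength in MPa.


f'c = 96 / 7^0.373
= 96 / 2.066
= 46.46 MPa

46.46


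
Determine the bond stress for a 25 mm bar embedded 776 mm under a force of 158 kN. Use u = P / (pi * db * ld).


u = P / (pi * db * ld)
= 158 * 1000 / (pi * 25 * 776)
= 2.592 MPa

2.592


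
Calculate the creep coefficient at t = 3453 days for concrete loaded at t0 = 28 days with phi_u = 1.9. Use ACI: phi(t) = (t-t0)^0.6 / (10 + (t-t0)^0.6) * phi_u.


dt = 3453 - 28 = 3425
phi = 3425^0.6 / (10 + 3425^0.6) * 1.9
= 1.766

1.766


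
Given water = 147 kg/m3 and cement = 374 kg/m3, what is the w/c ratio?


w/c = water / cement
w/c = 147 / 374 = 0.393

0.393


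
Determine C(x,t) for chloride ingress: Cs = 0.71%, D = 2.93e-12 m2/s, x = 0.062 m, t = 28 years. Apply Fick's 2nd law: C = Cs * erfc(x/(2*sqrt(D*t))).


t_seconds = 28 * 365.25 * 24 * 3600 = 883612800.0 s
arg = 0.062 / (2 * sqrt(2.93e-12 * 883612800.0))
= 0.6093
erfc(0.6093) = 0.3889
C = 0.71 * 0.3889 = 0.2761%

0.2761


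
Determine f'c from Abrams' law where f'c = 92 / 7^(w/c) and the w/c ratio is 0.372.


f'c = 92 / 7^0.372
= 92 / 2.062
= 44.61 MPa

44.61


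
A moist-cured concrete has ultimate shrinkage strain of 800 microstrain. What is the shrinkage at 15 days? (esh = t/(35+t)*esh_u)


esh(15) = 15 / (35 + 15) * 800
= 15 / 50 * 800
= 240.0 microstrain

240.0


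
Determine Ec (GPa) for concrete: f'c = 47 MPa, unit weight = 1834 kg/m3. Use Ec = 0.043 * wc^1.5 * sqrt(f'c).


Ec = 0.043 * 1834^1.5 * sqrt(47) / 1000
= 23.15 GPa

23.15


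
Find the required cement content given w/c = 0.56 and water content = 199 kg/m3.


Cement = water / (w/c)
= 199 / 0.56
= 355.4 kg/m3

355.4


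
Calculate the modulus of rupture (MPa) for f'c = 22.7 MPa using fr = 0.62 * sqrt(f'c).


fr = 0.62 * sqrt(22.7)
= 2.954 MPa

2.954


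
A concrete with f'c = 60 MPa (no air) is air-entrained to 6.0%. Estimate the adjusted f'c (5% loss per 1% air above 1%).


Strength loss = (6.0 - 1) * 5 = 25.0%
f'c = 60 * (1 - 25.0/100)
= 45.0 MPa

45.0


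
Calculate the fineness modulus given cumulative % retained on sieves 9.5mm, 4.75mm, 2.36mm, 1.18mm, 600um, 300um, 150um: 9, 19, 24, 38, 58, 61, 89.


FM = sum(cumulative % retained) / 100
= 298 / 100
= 2.98

2.98


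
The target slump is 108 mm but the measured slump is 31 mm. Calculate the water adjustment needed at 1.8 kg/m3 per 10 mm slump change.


Difference = 108 - 31 = 77 mm
Water adjustment = 77 * 1.8 / 10 = 13.9 kg/m3

13.9


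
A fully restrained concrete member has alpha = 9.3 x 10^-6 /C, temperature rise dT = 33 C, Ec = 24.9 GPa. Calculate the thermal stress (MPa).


sigma = alpha * dT * Ec
= 9.3e-6 * 33 * 24.9 * 1000
= 7.642 MPa

7.642


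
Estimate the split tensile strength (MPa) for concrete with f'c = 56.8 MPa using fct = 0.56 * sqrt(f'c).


fct = 0.56 * sqrt(56.8)
= 0.56 * 7.537
= 4.22 MPa

4.22


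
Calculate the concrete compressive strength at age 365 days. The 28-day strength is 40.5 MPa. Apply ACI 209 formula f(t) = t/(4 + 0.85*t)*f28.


f(365) = 365 / (4 + 0.85 * 365) * 40.5
= 365 / 314.25 * 40.5
= 47.04 MPa

47.04


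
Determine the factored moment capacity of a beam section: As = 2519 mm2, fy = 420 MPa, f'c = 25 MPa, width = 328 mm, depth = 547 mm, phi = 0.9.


a = As * fy / (0.85 * f'c * b)
= 2519 * 420 / (0.85 * 25 * 328)
= 151.7905 mm
Mn = As * fy * (d - a/2) / 10^6
= 498.4194 kN-m
phi*Mn = 0.9 * 498.4194 = 448.58 kN-m

448.58


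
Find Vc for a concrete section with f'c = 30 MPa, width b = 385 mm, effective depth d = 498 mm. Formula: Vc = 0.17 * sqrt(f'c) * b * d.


Vc = 0.17 * sqrt(30) * 385 * 498 / 1000
= 178.53 kN

178.53


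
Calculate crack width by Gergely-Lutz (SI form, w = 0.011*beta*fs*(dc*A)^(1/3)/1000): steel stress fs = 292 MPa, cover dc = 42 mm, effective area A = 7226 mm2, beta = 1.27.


w = 0.011 * beta * fs * (dc * A)^(1/3) / 1000
= 0.011 * 1.27 * 292 * (42 * 7226)^(1/3) / 1000
= 0.274 mm

0.274


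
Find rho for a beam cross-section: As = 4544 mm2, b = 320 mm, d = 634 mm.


rho = As / (b * d)
= 4544 / (320 * 634)
= 0.0224

0.0224


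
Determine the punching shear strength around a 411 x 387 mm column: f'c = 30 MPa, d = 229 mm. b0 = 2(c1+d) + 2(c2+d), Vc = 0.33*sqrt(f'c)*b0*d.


b0 = 2*(411 + 229) + 2*(387 + 229) = 2512 mm
Vc = 0.33 * sqrt(30) * 2512 * 229 / 1000
= 1039.75 kN

1039.75


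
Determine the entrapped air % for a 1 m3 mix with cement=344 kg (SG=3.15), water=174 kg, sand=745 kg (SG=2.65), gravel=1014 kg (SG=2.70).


Vol cement = 344 / (3.15 * 1000) = 0.109206 m3
Vol water = 174 / 1000 = 0.174 m3
Vol sand = 745 / (2.65 * 1000) = 0.281132 m3
Vol gravel = 1014 / (2.70 * 1000) = 0.375556 m3
Total solid + water volume = 0.939894 m3
Air = (1 - 0.939894) * 100 = 6.01%

6.01


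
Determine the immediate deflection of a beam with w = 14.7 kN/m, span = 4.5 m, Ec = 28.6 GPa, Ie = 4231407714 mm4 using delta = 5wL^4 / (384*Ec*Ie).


Convert: L = 4.5 m = 4500 mm, Ec = 28.6 GPa = 28600 MPa
delta = 5 * 14.7 * 4500^4 / (384 * 28600 * 4231407714)
= 0.65 mm

0.65


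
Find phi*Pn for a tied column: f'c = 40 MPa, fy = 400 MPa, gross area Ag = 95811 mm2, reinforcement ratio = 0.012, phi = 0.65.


Ast = rho * Ag = 0.012 * 95811 = 1149.732 mm2
phi*Pn = 0.65 * 0.80 * (0.85 * 40 * (95811 - 1149.732) + 400 * 1149.732) / 1000
= 1912.76 kN

1912.76


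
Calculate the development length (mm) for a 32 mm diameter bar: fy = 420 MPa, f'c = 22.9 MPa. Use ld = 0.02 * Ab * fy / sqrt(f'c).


Ab = pi * 32^2 / 4 = 804.248 mm2
ld = 0.02 * 804.248 * 420 / sqrt(22.9)
= 1411.7 mm

1411.7


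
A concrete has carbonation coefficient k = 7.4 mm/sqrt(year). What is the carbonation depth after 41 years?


depth = k * sqrt(t)
= 7.4 * sqrt(41)
= 47.38 mm

47.38


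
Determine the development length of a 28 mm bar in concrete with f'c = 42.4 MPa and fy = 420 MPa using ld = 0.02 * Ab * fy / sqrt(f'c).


Ab = pi * 28^2 / 4 = 615.752 mm2
ld = 0.02 * 615.752 * 420 / sqrt(42.4)
= 794.3 mm

794.3


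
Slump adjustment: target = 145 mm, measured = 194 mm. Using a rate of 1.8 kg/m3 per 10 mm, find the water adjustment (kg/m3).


Difference = 145 - 194 = -49 mm
Water adjustment = -49 * 1.8 / 10 = -8.8 kg/m3

-8.8


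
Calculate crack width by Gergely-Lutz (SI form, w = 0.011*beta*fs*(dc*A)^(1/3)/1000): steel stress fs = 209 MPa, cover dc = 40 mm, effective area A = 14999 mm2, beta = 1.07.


w = 0.011 * beta * fs * (dc * A)^(1/3) / 1000
= 0.011 * 1.07 * 209 * (40 * 14999)^(1/3) / 1000
= 0.207 mm

0.207


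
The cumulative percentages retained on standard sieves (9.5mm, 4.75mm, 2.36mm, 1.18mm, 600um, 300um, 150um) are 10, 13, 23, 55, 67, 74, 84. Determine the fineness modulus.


FM = sum(cumulative % retained) / 100
= 326 / 100
= 3.26

3.26


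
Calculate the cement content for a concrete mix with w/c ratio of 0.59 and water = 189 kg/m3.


Cement = water / (w/c)
= 189 / 0.59
= 320.3 kg/m3

320.3


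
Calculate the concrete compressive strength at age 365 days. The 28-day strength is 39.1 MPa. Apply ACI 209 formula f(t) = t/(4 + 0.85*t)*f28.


f(365) = 365 / (4 + 0.85 * 365) * 39.1
= 365 / 314.25 * 39.1
= 45.41 MPa

45.41


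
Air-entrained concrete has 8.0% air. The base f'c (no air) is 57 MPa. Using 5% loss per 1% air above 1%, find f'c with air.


Strength loss = (8.0 - 1) * 5 = 35.0%
f'c = 57 * (1 - 35.0/100)
= 37.05 MPa

37.05


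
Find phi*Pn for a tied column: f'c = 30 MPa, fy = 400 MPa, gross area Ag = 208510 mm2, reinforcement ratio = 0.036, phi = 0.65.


Ast = rho * Ag = 0.036 * 208510 = 7506.36 mm2
phi*Pn = 0.65 * 0.80 * (0.85 * 30 * (208510 - 7506.36) + 400 * 7506.36) / 1000
= 4226.63 kN

4226.63


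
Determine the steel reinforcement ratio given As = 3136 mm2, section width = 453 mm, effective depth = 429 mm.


rho = As / (b * d)
= 3136 / (453 * 429)
= 0.0161

0.0161


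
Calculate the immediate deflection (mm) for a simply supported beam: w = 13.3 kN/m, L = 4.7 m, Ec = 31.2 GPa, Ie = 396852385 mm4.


Convert: L = 4.7 m = 4700 mm, Ec = 31.2 GPa = 31200 MPa
delta = 5 * 13.3 * 4700^4 / (384 * 31200 * 396852385)
= 6.82 mm

6.82


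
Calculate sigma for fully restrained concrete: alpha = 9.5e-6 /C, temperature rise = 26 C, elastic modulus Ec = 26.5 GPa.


sigma = alpha * dT * Ec
= 9.5e-6 * 26 * 26.5 * 1000
= 6.545 MPa

6.545


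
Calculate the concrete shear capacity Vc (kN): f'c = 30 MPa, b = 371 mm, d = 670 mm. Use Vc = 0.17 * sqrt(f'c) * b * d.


Vc = 0.17 * sqrt(30) * 371 * 670 / 1000
= 231.45 kN

231.45


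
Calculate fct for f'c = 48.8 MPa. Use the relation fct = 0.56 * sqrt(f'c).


fct = 0.56 * sqrt(48.8)
= 0.56 * 6.986
= 3.912 MPa

3.912


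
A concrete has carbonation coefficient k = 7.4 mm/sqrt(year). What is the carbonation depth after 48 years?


depth = k * sqrt(t)
= 7.4 * sqrt(48)
= 51.27 mm

51.27


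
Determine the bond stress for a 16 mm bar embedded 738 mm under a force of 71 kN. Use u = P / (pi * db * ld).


u = P / (pi * db * ld)
= 71 * 1000 / (pi * 16 * 738)
= 1.914 MPa

1.914


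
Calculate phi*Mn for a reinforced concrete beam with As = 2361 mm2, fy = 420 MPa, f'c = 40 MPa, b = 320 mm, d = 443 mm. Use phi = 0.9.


a = As * fy / (0.85 * f'c * b)
= 2361 * 420 / (0.85 * 40 * 320)
= 91.1415 mm
Mn = As * fy * (d - a/2) / 10^6
= 394.0988 kN-m
phi*Mn = 0.9 * 394.0988 = 354.69 kN-m

354.69


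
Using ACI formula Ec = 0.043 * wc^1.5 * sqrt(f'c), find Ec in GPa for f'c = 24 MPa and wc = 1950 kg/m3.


Ec = 0.043 * 1950^1.5 * sqrt(24) / 1000
= 18.14 GPa

18.14


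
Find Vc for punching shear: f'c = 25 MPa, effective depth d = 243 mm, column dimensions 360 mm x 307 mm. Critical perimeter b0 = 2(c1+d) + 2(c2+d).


b0 = 2*(360 + 243) + 2*(307 + 243) = 2306 mm
Vc = 0.33 * sqrt(25) * 2306 * 243 / 1000
= 924.59 kN

924.59


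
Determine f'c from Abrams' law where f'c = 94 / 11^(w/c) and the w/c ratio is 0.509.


f'c = 94 / 11^0.509
= 94 / 3.389
= 27.74 MPa

27.74


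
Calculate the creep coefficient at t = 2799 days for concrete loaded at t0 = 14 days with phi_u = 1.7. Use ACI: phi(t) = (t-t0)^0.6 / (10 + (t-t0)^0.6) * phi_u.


dt = 2799 - 14 = 2785
phi = 2785^0.6 / (10 + 2785^0.6) * 1.7
= 1.566

1.566


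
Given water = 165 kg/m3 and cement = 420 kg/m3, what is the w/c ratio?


w/c = water / cement
w/c = 165 / 420 = 0.393

0.393


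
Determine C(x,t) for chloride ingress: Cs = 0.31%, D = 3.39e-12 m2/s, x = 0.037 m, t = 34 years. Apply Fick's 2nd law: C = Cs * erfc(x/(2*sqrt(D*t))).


t_seconds = 34 * 365.25 * 24 * 3600 = 1072958400.0 s
arg = 0.037 / (2 * sqrt(3.39e-12 * 1072958400.0))
= 0.3067
erfc(0.3067) = 0.6644
C = 0.31 * 0.6644 = 0.206%

0.206


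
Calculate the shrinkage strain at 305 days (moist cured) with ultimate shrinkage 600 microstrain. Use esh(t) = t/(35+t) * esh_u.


esh(305) = 305 / (35 + 305) * 600
= 305 / 340 * 600
= 538.2 microstrain

538.2


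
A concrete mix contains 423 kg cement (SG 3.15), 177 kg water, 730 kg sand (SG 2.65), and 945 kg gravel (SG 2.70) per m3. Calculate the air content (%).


Vol cement = 423 / (3.15 * 1000) = 0.134286 m3
Vol water = 177 / 1000 = 0.177 m3
Vol sand = 730 / (2.65 * 1000) = 0.275472 m3
Vol gravel = 945 / (2.70 * 1000) = 0.35 m3
Total solid + water volume = 0.936757 m3
Air = (1 - 0.936757) * 100 = 6.32%

6.32


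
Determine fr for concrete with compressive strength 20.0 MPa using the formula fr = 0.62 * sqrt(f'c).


fr = 0.62 * sqrt(20.0)
= 2.773 MPa

2.773


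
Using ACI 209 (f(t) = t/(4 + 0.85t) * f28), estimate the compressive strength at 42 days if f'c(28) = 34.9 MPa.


f(42) = 42 / (4 + 0.85 * 42) * 34.9
= 42 / 39.7 * 34.9
= 36.92 MPa

36.92


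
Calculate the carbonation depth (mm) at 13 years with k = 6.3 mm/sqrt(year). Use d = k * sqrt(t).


depth = k * sqrt(t)
= 6.3 * sqrt(13)
= 22.71 mm

22.71


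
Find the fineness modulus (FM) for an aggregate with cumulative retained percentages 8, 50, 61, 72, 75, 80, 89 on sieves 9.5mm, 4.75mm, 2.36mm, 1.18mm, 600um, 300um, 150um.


FM = sum(cumulative % retained) / 100
= 435 / 100
= 4.35

4.35


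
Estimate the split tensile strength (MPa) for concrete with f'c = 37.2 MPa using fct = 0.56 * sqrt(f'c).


fct = 0.56 * sqrt(37.2)
= 0.56 * 6.099
= 3.416 MPa

3.416


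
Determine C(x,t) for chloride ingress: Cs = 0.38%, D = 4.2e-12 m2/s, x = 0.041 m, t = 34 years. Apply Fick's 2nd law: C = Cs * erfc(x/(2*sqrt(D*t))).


t_seconds = 34 * 365.25 * 24 * 3600 = 1072958400.0 s
arg = 0.041 / (2 * sqrt(4.2e-12 * 1072958400.0))
= 0.3054
erfc(0.3054) = 0.6658
C = 0.38 * 0.6658 = 0.253%

0.253


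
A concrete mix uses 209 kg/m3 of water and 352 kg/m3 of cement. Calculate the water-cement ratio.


w/c = water / cement
w/c = 209 / 352 = 0.594

0.594


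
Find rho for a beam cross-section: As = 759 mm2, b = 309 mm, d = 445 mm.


rho = As / (b * d)
= 759 / (309 * 445)
= 0.0055

0.0055


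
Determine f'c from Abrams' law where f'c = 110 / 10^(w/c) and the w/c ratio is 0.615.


f'c = 110 / 10^0.615
= 110 / 4.121
= 26.69 MPa

26.69


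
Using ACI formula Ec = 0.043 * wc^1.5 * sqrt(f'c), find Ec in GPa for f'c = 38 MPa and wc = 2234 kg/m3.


Ec = 0.043 * 2234^1.5 * sqrt(38) / 1000
= 27.99 GPa

27.99


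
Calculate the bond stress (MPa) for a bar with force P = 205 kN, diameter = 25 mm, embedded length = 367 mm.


u = P / (pi * db * ld)
= 205 * 1000 / (pi * 25 * 367)
= 7.112 MPa

7.112


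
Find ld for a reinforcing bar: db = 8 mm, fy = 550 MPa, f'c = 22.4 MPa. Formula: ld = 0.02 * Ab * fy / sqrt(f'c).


Ab = pi * 8^2 / 4 = 50.265 mm2
ld = 0.02 * 50.265 * 550 / sqrt(22.4)
= 116.8 mm

116.8


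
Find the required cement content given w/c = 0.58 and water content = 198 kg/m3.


Cement = water / (w/c)
= 198 / 0.58
= 341.4 kg/m3

341.4


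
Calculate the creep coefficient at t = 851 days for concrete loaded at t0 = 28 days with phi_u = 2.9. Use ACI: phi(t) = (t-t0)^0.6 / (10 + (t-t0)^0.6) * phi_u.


dt = 851 - 28 = 823
phi = 823^0.6 / (10 + 823^0.6) * 2.9
= 2.462

2.462


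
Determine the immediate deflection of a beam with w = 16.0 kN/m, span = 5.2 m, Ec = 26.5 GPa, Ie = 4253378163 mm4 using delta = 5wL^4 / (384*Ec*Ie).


Convert: L = 5.2 m = 5200 mm, Ec = 26.5 GPa = 26500 MPa
delta = 5 * 16.0 * 5200^4 / (384 * 26500 * 4253378163)
= 1.35 mm

1.35


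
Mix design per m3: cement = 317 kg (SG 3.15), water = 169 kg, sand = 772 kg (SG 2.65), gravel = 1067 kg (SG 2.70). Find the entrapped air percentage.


Vol cement = 317 / (3.15 * 1000) = 0.100635 m3
Vol water = 169 / 1000 = 0.169 m3
Vol sand = 772 / (2.65 * 1000) = 0.291321 m3
Vol gravel = 1067 / (2.70 * 1000) = 0.395185 m3
Total solid + water volume = 0.956141 m3
Air = (1 - 0.956141) * 100 = 4.39%

4.39


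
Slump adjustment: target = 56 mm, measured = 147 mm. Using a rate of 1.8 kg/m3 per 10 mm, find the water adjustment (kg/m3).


Difference = 56 - 147 = -91 mm
Water adjustment = -91 * 1.8 / 10 = -16.4 kg/m3

-16.4


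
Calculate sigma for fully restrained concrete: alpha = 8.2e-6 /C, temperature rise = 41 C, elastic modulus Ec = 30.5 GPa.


sigma = alpha * dT * Ec
= 8.2e-6 * 41 * 30.5 * 1000
= 10.254 MPa

10.254


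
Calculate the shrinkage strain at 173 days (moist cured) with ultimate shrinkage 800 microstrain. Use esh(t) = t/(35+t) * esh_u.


esh(173) = 173 / (35 + 173) * 800
= 173 / 208 * 800
= 665.4 microstrain

665.4


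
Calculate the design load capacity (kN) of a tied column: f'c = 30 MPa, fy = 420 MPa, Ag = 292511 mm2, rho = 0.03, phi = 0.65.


Ast = rho * Ag = 0.03 * 292511 = 8775.33 mm2
phi*Pn = 0.65 * 0.80 * (0.85 * 30 * (292511 - 8775.33) + 420 * 8775.33) / 1000
= 5678.87 kN

5678.87


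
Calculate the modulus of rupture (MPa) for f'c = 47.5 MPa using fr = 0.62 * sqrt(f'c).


fr = 0.62 * sqrt(47.5)
= 4.273 MPa

4.273


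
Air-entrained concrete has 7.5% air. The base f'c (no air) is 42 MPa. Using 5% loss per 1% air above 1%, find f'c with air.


Strength loss = (7.5 - 1) * 5 = 32.5%
f'c = 42 * (1 - 32.5/100)
= 28.35 MPa

28.35


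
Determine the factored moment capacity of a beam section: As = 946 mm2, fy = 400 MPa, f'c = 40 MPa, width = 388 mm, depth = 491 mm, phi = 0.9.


a = As * fy / (0.85 * f'c * b)
= 946 * 400 / (0.85 * 40 * 388)
= 28.6841 mm
Mn = As * fy * (d - a/2) / 10^6
= 180.3674 kN-m
phi*Mn = 0.9 * 180.3674 = 162.33 kN-m

162.33


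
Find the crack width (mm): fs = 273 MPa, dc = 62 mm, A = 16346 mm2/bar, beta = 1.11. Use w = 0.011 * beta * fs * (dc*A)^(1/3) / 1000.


w = 0.011 * beta * fs * (dc * A)^(1/3) / 1000
= 0.011 * 1.11 * 273 * (62 * 16346)^(1/3) / 1000
= 0.335 mm

0.335


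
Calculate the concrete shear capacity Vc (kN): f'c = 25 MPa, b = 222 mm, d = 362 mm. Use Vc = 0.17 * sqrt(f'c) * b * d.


Vc = 0.17 * sqrt(25) * 222 * 362 / 1000
= 68.31 kN

68.31


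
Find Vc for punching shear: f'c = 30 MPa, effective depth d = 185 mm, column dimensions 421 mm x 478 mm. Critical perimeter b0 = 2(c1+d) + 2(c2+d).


b0 = 2*(421 + 185) + 2*(478 + 185) = 2538 mm
Vc = 0.33 * sqrt(30) * 2538 * 185 / 1000
= 848.67 kN

848.67


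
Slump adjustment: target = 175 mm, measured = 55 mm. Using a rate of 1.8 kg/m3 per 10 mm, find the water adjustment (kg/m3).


Difference = 175 - 55 = 120 mm
Water adjustment = 120 * 1.8 / 10 = 21.6 kg/m3

21.6


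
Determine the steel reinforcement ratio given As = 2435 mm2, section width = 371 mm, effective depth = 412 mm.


rho = As / (b * d)
= 2435 / (371 * 412)
= 0.0159

0.0159


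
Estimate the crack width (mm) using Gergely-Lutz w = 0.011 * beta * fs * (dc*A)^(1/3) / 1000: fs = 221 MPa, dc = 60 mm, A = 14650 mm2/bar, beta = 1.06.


w = 0.011 * beta * fs * (dc * A)^(1/3) / 1000
= 0.011 * 1.06 * 221 * (60 * 14650)^(1/3) / 1000
= 0.247 mm

0.247


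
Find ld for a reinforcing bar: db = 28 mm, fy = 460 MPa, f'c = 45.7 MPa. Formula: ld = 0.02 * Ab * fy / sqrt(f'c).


Ab = pi * 28^2 / 4 = 615.752 mm2
ld = 0.02 * 615.752 * 460 / sqrt(45.7)
= 838.0 mm

838.0


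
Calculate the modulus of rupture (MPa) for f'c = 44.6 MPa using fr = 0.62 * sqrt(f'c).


fr = 0.62 * sqrt(44.6)
= 4.141 MPa

4.141


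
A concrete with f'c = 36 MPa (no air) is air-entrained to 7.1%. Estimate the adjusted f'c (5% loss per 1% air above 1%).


Strength loss = (7.1 - 1) * 5 = 30.5%
f'c = 36 * (1 - 30.5/100)
= 25.02 MPa

25.02


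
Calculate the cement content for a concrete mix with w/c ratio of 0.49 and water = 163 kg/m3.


Cement = water / (w/c)
= 163 / 0.49
= 332.7 kg/m3

332.7


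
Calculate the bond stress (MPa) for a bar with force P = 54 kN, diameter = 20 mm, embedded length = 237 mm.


u = P / (pi * db * ld)
= 54 * 1000 / (pi * 20 * 237)
= 3.626 MPa

3.626


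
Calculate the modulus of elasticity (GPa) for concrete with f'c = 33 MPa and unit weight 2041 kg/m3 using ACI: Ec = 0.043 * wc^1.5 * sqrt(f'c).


Ec = 0.043 * 2041^1.5 * sqrt(33) / 1000
= 22.78 GPa

22.78


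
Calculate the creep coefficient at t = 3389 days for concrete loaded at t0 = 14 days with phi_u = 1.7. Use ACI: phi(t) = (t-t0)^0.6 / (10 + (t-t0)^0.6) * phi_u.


dt = 3389 - 14 = 3375
phi = 3375^0.6 / (10 + 3375^0.6) * 1.7
= 1.579

1.579


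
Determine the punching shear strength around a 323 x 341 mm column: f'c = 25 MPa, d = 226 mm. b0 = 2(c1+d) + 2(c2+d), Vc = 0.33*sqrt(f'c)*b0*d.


b0 = 2*(323 + 226) + 2*(341 + 226) = 2232 mm
Vc = 0.33 * sqrt(25) * 2232 * 226 / 1000
= 832.31 kN

832.31


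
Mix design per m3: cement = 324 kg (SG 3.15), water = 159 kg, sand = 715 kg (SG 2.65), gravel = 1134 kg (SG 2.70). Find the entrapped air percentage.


Vol cement = 324 / (3.15 * 1000) = 0.102857 m3
Vol water = 159 / 1000 = 0.159 m3
Vol sand = 715 / (2.65 * 1000) = 0.269811 m3
Vol gravel = 1134 / (2.70 * 1000) = 0.42 m3
Total solid + water volume = 0.951668 m3
Air = (1 - 0.951668) * 100 = 4.83%

4.83


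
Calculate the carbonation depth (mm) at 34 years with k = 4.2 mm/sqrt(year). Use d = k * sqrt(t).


depth = k * sqrt(t)
= 4.2 * sqrt(34)
= 24.49 mm

24.49


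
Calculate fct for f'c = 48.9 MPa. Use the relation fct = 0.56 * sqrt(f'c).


fct = 0.56 * sqrt(48.9)
= 0.56 * 6.993
= 3.916 MPa

3.916


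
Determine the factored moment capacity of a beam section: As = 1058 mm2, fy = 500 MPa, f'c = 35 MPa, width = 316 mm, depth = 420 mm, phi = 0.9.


a = As * fy / (0.85 * f'c * b)
= 1058 * 500 / (0.85 * 35 * 316)
= 56.2706 mm
Mn = As * fy * (d - a/2) / 10^6
= 207.2964 kN-m
phi*Mn = 0.9 * 207.2964 = 186.57 kN-m

186.57


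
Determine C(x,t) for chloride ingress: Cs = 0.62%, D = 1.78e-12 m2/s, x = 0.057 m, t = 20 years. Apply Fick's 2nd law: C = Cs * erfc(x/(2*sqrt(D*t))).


t_seconds = 20 * 365.25 * 24 * 3600 = 631152000.0 s
arg = 0.057 / (2 * sqrt(1.78e-12 * 631152000.0))
= 0.8503
erfc(0.8503) = 0.2292
C = 0.62 * 0.2292 = 0.1421%

0.1421


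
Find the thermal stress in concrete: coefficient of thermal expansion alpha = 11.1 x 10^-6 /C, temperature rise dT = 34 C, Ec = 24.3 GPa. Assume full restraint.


sigma = alpha * dT * Ec
= 11.1e-6 * 34 * 24.3 * 1000
= 9.171 MPa

9.171


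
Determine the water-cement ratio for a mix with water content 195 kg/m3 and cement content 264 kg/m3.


w/c = water / cement
w/c = 195 / 264 = 0.739

0.739


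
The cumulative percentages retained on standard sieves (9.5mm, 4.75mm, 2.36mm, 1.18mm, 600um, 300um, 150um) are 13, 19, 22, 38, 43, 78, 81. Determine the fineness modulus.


FM = sum(cumulative % retained) / 100
= 294 / 100
= 2.94

2.94


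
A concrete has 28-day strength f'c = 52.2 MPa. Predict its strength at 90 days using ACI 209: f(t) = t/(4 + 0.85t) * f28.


f(90) = 90 / (4 + 0.85 * 90) * 52.2
= 90 / 80.5 * 52.2
= 58.36 MPa

58.36


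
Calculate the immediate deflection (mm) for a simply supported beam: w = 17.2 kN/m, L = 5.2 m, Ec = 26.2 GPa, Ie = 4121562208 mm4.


Convert: L = 5.2 m = 5200 mm, Ec = 26.2 GPa = 26200 MPa
delta = 5 * 17.2 * 5200^4 / (384 * 26200 * 4121562208)
= 1.52 mm

1.52


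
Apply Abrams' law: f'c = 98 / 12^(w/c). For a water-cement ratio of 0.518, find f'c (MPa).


f'c = 98 / 12^0.518
= 98 / 3.623
= 27.05 MPa

27.05


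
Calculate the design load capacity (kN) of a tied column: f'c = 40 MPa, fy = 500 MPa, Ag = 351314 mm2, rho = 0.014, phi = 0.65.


Ast = rho * Ag = 0.014 * 351314 = 4918.396 mm2
phi*Pn = 0.65 * 0.80 * (0.85 * 40 * (351314 - 4918.396) + 500 * 4918.396) / 1000
= 7403.06 kN

7403.06


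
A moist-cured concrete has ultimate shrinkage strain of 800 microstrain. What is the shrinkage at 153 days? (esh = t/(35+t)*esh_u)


esh(153) = 153 / (35 + 153) * 800
= 153 / 188 * 800
= 651.1 microstrain

651.1


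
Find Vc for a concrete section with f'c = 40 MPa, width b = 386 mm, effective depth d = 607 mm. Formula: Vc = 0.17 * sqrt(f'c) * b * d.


Vc = 0.17 * sqrt(40) * 386 * 607 / 1000
= 251.92 kN

251.92


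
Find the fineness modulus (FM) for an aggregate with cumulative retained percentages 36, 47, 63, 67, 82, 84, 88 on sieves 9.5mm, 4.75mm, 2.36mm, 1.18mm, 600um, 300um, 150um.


FM = sum(cumulative % retained) / 100
= 467 / 100
= 4.67

4.67


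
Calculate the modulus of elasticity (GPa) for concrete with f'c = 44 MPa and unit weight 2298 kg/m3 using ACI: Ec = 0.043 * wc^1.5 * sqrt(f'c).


Ec = 0.043 * 2298^1.5 * sqrt(44) / 1000
= 31.42 GPa

31.42


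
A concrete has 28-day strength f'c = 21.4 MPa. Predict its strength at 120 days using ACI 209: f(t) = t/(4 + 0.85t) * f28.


f(120) = 120 / (4 + 0.85 * 120) * 21.4
= 120 / 106.0 * 21.4
= 24.23 MPa

24.23


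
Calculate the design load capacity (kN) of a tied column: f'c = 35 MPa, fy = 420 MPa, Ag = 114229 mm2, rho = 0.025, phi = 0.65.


Ast = rho * Ag = 0.025 * 114229 = 2855.725 mm2
phi*Pn = 0.65 * 0.80 * (0.85 * 35 * (114229 - 2855.725) + 420 * 2855.725) / 1000
= 2346.63 kN

2346.63


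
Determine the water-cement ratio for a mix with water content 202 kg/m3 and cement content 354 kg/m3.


w/c = water / cement
w/c = 202 / 354 = 0.571

0.571


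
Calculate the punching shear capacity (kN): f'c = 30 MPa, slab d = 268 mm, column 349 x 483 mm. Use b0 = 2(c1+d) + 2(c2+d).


b0 = 2*(349 + 268) + 2*(483 + 268) = 2736 mm
Vc = 0.33 * sqrt(30) * 2736 * 268 / 1000
= 1325.33 kN

1325.33


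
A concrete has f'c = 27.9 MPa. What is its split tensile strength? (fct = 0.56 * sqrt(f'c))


fct = 0.56 * sqrt(27.9)
= 0.56 * 5.282
= 2.958 MPa

2.958


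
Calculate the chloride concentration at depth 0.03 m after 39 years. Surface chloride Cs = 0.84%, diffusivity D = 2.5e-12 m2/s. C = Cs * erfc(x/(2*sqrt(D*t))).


t_seconds = 39 * 365.25 * 24 * 3600 = 1230746400.0 s
arg = 0.03 / (2 * sqrt(2.5e-12 * 1230746400.0))
= 0.2704
erfc(0.2704) = 0.7021
C = 0.84 * 0.7021 = 0.5898%

0.5898


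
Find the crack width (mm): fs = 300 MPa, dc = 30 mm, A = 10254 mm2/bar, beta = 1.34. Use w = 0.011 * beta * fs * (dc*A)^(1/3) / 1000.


w = 0.011 * beta * fs * (dc * A)^(1/3) / 1000
= 0.011 * 1.34 * 300 * (30 * 10254)^(1/3) / 1000
= 0.299 mm

0.299


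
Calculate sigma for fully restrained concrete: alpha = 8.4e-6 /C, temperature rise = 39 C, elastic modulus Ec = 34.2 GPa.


sigma = alpha * dT * Ec
= 8.4e-6 * 39 * 34.2 * 1000
= 11.204 MPa

11.204


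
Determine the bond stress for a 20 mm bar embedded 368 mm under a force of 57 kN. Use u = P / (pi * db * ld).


u = P / (pi * db * ld)
= 57 * 1000 / (pi * 20 * 368)
= 2.465 MPa

2.465


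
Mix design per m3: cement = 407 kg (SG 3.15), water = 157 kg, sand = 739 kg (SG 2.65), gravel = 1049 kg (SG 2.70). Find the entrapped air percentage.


Vol cement = 407 / (3.15 * 1000) = 0.129206 m3
Vol water = 157 / 1000 = 0.157 m3
Vol sand = 739 / (2.65 * 1000) = 0.278868 m3
Vol gravel = 1049 / (2.70 * 1000) = 0.388519 m3
Total solid + water volume = 0.953593 m3
Air = (1 - 0.953593) * 100 = 4.64%

4.64


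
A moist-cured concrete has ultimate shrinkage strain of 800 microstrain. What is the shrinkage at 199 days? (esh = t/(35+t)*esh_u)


esh(199) = 199 / (35 + 199) * 800
= 199 / 234 * 800
= 680.3 microstrain

680.3


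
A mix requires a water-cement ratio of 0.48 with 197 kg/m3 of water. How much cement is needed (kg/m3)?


Cement = water / (w/c)
= 197 / 0.48
= 410.4 kg/m3

410.4


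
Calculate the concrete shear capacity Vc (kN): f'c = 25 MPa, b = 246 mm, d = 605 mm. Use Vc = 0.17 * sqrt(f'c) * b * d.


Vc = 0.17 * sqrt(25) * 246 * 605 / 1000
= 126.51 kN

126.51


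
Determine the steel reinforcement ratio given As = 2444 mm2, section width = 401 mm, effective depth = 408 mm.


rho = As / (b * d)
= 2444 / (401 * 408)
= 0.0149

0.0149


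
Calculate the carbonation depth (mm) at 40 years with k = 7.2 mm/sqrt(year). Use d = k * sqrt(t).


depth = k * sqrt(t)
= 7.2 * sqrt(40)
= 45.54 mm

45.54


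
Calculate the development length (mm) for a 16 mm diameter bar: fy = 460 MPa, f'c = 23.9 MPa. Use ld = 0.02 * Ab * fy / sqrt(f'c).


Ab = pi * 16^2 / 4 = 201.062 mm2
ld = 0.02 * 201.062 * 460 / sqrt(23.9)
= 378.4 mm

378.4


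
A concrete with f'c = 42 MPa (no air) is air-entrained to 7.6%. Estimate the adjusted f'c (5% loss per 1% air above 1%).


Strength loss = (7.6 - 1) * 5 = 33.0%
f'c = 42 * (1 - 33.0/100)
= 28.14 MPa

28.14


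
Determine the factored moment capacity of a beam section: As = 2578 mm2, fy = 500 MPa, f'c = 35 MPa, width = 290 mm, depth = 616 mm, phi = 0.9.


a = As * fy / (0.85 * f'c * b)
= 2578 * 500 / (0.85 * 35 * 290)
= 149.406 mm
Mn = As * fy * (d - a/2) / 10^6
= 697.7319 kN-m
phi*Mn = 0.9 * 697.7319 = 627.96 kN-m

627.96


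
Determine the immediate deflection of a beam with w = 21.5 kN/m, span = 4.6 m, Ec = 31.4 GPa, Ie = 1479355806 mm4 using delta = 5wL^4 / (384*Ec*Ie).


Convert: L = 4.6 m = 4600 mm, Ec = 31.4 GPa = 31400 MPa
delta = 5 * 21.5 * 4600^4 / (384 * 31400 * 1479355806)
= 2.7 mm

2.7
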